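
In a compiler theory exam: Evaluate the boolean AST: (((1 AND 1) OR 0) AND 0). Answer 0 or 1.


Step 1: Evaluate inner node
  1 AND 1 = 1
Step 2: Evaluate next node
  1 OR 0 = 1
Step 3: Evaluate root node
  1 AND 0 = 0

0


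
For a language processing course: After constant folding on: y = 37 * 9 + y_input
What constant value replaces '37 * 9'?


Identifying constant sub-expression:
  Original: y = 37 * 9 + y_input
  37 and 9 are both compile-time constants
  Evaluating: 37 * 9 = 333
  After folding: y = 333 + y_input

333


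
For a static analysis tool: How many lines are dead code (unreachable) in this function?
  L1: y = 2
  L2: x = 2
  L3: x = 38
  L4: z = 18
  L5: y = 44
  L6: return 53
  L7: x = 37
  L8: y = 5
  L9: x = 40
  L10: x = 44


Analyzing control flow:
  L1: reachable (before return)
  L2: reachable (before return)
  L3: reachable (before return)
  L4: reachable (before return)
  L5: reachable (before return)
  L6: reachable (return statement)
  L7: DEAD (after return at L6)
  L8: DEAD (after return at L6)
  L9: DEAD (after return at L6)
  L10: DEAD (after return at L6)
Return at L6, total lines = 10
Dead lines: L7 through L10
Count: 4

4


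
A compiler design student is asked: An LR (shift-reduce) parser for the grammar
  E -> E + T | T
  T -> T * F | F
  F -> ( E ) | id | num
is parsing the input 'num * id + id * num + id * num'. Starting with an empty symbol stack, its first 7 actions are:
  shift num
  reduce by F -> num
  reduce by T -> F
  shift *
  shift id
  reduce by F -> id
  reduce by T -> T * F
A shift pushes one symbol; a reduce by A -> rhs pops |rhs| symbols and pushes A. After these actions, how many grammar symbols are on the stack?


Tracking the symbol stack through each action:
  Action 1: shift 'num' : push -> stack = [num] (size 1)
  Action 2: reduce by F -> num : pop 1, push F -> stack = [F] (size 1)
  Action 3: reduce by T -> F : pop 1, push T -> stack = [T] (size 1)
  Action 4: shift '*' : push -> stack = [T, *] (size 2)
  Action 5: shift 'id' : push -> stack = [T, *, id] (size 3)
  Action 6: reduce by F -> id : pop 1, push F -> stack = [T, *, F] (size 3)
  Action 7: reduce by T -> T * F : pop 3, push T -> stack = [T] (size 1)
Final stack size: 1

1


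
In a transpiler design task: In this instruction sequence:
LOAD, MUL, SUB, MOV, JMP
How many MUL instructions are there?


Scanning instruction sequence for MUL:
  Position 1: LOAD
  Position 2: MUL <- MATCH
  Position 3: SUB
  Position 4: MOV
  Position 5: JMP
Matches at positions: [2]
Total MUL count: 1

1


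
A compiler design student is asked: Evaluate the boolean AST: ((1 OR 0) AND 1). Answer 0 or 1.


Step 1: Evaluate inner node
  1 OR 0 = 1
Step 2: Evaluate root node
  1 AND 1 = 1

1


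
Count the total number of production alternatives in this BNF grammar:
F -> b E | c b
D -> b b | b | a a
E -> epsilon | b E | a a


Counting alternatives per rule:
  F: 2 alternative(s)
  D: 3 alternative(s)
  E: 3 alternative(s)
Sum: 2 + 3 + 3 = 8

8


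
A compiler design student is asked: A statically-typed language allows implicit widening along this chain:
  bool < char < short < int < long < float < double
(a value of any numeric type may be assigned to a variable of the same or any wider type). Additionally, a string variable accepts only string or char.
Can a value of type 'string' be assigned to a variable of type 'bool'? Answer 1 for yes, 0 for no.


Target variable type: bool
Source value type: string
Rule: string cannot widen to any numeric type
Result: 0

0


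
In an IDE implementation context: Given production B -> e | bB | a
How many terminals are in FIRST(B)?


Production: B -> e | bB | a
Examining each alternative for leading terminals:
  B -> e : first terminal = 'e'
  B -> bB : first terminal = 'b'
  B -> a : first terminal = 'a'
FIRST(B) = {a, b, e}
Count: 3

3


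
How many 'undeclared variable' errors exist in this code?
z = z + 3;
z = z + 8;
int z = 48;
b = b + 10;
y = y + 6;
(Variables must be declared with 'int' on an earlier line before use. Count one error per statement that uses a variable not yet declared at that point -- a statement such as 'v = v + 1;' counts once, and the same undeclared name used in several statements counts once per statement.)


Scanning code line by line:
  Line 1: use 'z' -> ERROR (undeclared)
  Line 2: use 'z' -> ERROR (undeclared)
  Line 3: declare 'z' -> declared = ['z']
  Line 4: use 'b' -> ERROR (undeclared)
  Line 5: use 'y' -> ERROR (undeclared)
Total undeclared variable errors: 4

4


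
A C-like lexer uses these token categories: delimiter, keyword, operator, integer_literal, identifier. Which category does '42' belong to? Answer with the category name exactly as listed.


Token: '42'
Checking categories:
  identifier: no
  integer_literal: YES
  operator: no
  keyword: no
  delimiter: no
Category: integer_literal

integer_literal


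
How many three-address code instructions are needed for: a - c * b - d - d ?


Expression: a - c * b - d - d
Generating three-address code (respecting * over +/- precedence):
  Instruction 1: t1 = c * b
  Instruction 2: t2 = a - t1
  Instruction 3: t3 = t2 - d
  Instruction 4: t4 = t3 - d
Total instructions: 4

4


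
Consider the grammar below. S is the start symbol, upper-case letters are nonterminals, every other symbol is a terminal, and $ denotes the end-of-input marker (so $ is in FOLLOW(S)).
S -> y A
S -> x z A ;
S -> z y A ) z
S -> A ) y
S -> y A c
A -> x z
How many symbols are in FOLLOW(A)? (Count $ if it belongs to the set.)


S is the start symbol and does not occur in any rule body, so FOLLOW(S) = {$}.
Examining every occurrence of A in a rule body:
  S -> y A : A is at the right end -> add FOLLOW(S) = {$}
  S -> x z A ; : A is followed by terminal ';' -> add ';'
  S -> z y A ) z : A is followed by terminal ')' -> add ')'
  S -> A ) y : A is followed by terminal ')' -> add ')' (already in the set)
  S -> y A c : A is followed by terminal 'c' -> add 'c'
  A -> x z : A does not occur in the body -> contributes nothing
FOLLOW(A) = {), ;, c, $}
Count: 4

4


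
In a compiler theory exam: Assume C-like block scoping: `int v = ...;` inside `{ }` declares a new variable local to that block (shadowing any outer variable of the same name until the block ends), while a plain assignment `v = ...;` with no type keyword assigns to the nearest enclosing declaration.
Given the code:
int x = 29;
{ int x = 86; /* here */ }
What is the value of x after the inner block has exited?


Analyzing scoping rules:
Outer scope: declares x = 29
Inner block: 'int x = 86;' declares a NEW x that shadows the outer one
When the block exits the inner x goes out of scope; the outer x was never modified -> 29
Result: 29

29


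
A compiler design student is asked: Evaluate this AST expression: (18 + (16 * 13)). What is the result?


Expression: (18 + (16 * 13))
Evaluating step by step:
  16 * 13 = 208
  18 + 208 = 226
Result: 226

226


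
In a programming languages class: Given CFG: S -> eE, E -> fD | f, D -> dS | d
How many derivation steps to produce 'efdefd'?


Grammar: S -> eE, E -> fD | f, D -> dS | d
Deriving 'efdefd':
Step 1: S -> eE => eE
Step 2: E -> fD => efD
Step 3: D -> dS => efdS
Step 4: S -> eE => efdeE
Step 5: E -> fD => efdefD
Step 6: D -> d => efdefd
Total derivation steps: 6

6


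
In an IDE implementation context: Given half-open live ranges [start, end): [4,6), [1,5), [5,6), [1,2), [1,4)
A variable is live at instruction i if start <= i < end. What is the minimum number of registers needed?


Live ranges:
  Var0: [4, 6)
  Var1: [1, 5)
  Var2: [5, 6)
  Var3: [1, 2)
  Var4: [1, 4)
Sweep-line events (position, delta, active):
  pos=1 start -> active=1
  pos=1 start -> active=2
  pos=1 start -> active=3
  pos=2 end -> active=2
  pos=4 end -> active=1
  pos=4 start -> active=2
  pos=5 end -> active=1
  pos=5 start -> active=2
  pos=6 end -> active=1
  pos=6 end -> active=0
Maximum simultaneous active: 3
Minimum registers needed: 3

3


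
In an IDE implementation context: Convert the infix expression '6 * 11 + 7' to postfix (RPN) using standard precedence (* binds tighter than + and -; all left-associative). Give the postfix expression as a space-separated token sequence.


Applying the shunting-yard algorithm:
  Operand 6 -> output
  Push '*' onto operator stack -> op-stack: [*]
  Operand 11 -> output
  See '+' (prec 1); top '*' (prec 2) >= it -> pop '*' to output
  Push '+' onto operator stack -> op-stack: [+]
  Operand 7 -> output
  End of input: pop '+' to output
Postfix result: 6 11 * 7 +

6 11 * 7 +


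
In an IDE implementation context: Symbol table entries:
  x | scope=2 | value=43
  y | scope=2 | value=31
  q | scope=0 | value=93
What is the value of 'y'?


Searching symbol table for 'y':
  x | scope=2 | value=43
  y | scope=2 | value=31 <- MATCH
  q | scope=0 | value=93
Found 'y' at scope 2 with value 31

31


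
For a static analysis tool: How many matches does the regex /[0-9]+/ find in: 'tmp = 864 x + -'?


Pattern: /[0-9]+/ (int literals)
Input: 'tmp = 864 x + -'
Scanning for matches:
  Match 1: '864'
Total matches: 1

1


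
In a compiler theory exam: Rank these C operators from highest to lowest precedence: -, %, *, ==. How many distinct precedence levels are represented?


Looking up precedence for each operator:
  - -> precedence 5
  % -> precedence 6
  * -> precedence 6
  == -> precedence 3
Sorted highest to lowest: %, *, -, ==
Distinct precedence values: [6, 5, 3]
Number of distinct levels: 3

3


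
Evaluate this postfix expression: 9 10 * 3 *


Processing tokens left to right:
Push 9, Push 10
Pop 9 and 10, compute 9 * 10 = 90, push 90
Push 3
Pop 90 and 3, compute 90 * 3 = 270, push 270
Stack result: 270

270


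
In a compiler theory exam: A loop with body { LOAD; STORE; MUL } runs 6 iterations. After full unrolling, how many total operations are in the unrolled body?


Loop body operations: LOAD, STORE, MUL (3 ops per iteration)
Unrolling 6 iterations:
  Iteration 1: LOAD, STORE, MUL (3 ops)
  Iteration 2: LOAD, STORE, MUL (3 ops)
  Iteration 3: LOAD, STORE, MUL (3 ops)
  Iteration 4: LOAD, STORE, MUL (3 ops)
  Iteration 5: LOAD, STORE, MUL (3 ops)
  Iteration 6: LOAD, STORE, MUL (3 ops)
Total: 6 iterations * 3 ops/iter = 18 operations

18


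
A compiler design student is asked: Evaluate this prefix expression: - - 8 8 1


Parsing prefix expression: - - 8 8 1
Step 1: Innermost operation '- 8 8'
  8 - 8 = 0
Step 2: Outer operation '- [0] 1'
  0 - 1 = -1

-1


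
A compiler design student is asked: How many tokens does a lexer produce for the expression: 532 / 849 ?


Scanning '532 / 849'
Token 1: '532' -> integer_literal
Token 2: '/' -> operator
Token 3: '849' -> integer_literal
Total tokens: 3

3


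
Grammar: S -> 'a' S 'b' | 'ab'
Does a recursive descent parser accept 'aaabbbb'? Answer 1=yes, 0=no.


Grammar accepts strings of the form a^n b^n (n >= 1)
Word: 'aaabbbb'
Counting: 3 a's and 4 b's
Check: 3 == 4? No
Mismatch: a-count != b-count
Rejected

0


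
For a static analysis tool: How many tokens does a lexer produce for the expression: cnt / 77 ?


Scanning 'cnt / 77'
Token 1: 'cnt' -> identifier
Token 2: '/' -> operator
Token 3: '77' -> integer_literal
Total tokens: 3

3


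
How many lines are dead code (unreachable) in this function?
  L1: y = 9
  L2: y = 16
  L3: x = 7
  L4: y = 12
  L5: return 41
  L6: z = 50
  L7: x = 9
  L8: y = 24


Analyzing control flow:
  L1: reachable (before return)
  L2: reachable (before return)
  L3: reachable (before return)
  L4: reachable (before return)
  L5: reachable (return statement)
  L6: DEAD (after return at L5)
  L7: DEAD (after return at L5)
  L8: DEAD (after return at L5)
Return at L5, total lines = 8
Dead lines: L6 through L8
Count: 3

3


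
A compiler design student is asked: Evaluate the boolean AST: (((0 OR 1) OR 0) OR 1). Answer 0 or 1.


Step 1: Evaluate inner node
  0 OR 1 = 1
Step 2: Evaluate next node
  1 OR 0 = 1
Step 3: Evaluate root node
  1 OR 1 = 1

1


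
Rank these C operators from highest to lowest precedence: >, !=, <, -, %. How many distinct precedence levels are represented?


Looking up precedence for each operator:
  > -> precedence 4
  != -> precedence 3
  < -> precedence 4
  - -> precedence 5
  % -> precedence 6
Sorted highest to lowest: %, -, >, <, !=
Distinct precedence values: [6, 5, 4, 3]
Number of distinct levels: 4

4


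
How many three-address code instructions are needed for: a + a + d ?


Expression: a + a + d
Generating three-address code (respecting * over +/- precedence):
  Instruction 1: t1 = a + a
  Instruction 2: t2 = t1 + d
Total instructions: 2

2


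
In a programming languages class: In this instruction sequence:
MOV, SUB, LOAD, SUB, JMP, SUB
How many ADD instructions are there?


Scanning instruction sequence for ADD:
  Position 1: MOV
  Position 2: SUB
  Position 3: LOAD
  Position 4: SUB
  Position 5: JMP
  Position 6: SUB
Matches at positions: []
Total ADD count: 0

0


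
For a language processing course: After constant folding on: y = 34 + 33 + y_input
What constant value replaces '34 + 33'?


Identifying constant sub-expression:
  Original: y = 34 + 33 + y_input
  34 and 33 are both compile-time constants
  Evaluating: 34 + 33 = 67
  After folding: y = 67 + y_input

67


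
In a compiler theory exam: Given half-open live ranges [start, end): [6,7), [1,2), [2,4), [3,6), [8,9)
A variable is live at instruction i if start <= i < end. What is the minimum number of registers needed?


Live ranges:
  Var0: [6, 7)
  Var1: [1, 2)
  Var2: [2, 4)
  Var3: [3, 6)
  Var4: [8, 9)
Sweep-line events (position, delta, active):
  pos=1 start -> active=1
  pos=2 end -> active=0
  pos=2 start -> active=1
  pos=3 start -> active=2
  pos=4 end -> active=1
  pos=6 end -> active=0
  pos=6 start -> active=1
  pos=7 end -> active=0
  pos=8 start -> active=1
  pos=9 end -> active=0
Maximum simultaneous active: 2
Minimum registers needed: 2

2


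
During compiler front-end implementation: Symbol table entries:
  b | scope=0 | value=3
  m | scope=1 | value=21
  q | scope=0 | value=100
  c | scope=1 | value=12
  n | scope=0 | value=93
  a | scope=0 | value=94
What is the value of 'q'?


Searching symbol table for 'q':
  b | scope=0 | value=3
  m | scope=1 | value=21
  q | scope=0 | value=100 <- MATCH
  c | scope=1 | value=12
  n | scope=0 | value=93
  a | scope=0 | value=94
Found 'q' at scope 0 with value 100

100


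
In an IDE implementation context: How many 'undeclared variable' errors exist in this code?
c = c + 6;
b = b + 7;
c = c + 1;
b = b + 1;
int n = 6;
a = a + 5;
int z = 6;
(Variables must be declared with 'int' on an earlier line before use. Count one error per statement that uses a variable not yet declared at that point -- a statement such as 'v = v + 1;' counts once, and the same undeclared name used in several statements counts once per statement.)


Scanning code line by line:
  Line 1: use 'c' -> ERROR (undeclared)
  Line 2: use 'b' -> ERROR (undeclared)
  Line 3: use 'c' -> ERROR (undeclared)
  Line 4: use 'b' -> ERROR (undeclared)
  Line 5: declare 'n' -> declared = ['n']
  Line 6: use 'a' -> ERROR (undeclared)
  Line 7: declare 'z' -> declared = ['n', 'z']
Total undeclared variable errors: 5

5


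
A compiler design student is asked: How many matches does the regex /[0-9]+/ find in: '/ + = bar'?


Pattern: /[0-9]+/ (int literals)
Input: '/ + = bar'
Scanning for matches:
Total matches: 0

0


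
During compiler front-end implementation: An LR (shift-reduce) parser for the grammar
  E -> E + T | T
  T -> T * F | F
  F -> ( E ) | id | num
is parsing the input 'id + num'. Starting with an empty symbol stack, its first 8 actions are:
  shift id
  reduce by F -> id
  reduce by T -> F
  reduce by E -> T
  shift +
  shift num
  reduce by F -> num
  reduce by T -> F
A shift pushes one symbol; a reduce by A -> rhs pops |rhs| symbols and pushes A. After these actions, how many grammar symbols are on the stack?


Tracking the symbol stack through each action:
  Action 1: shift 'id' : push -> stack = [id] (size 1)
  Action 2: reduce by F -> id : pop 1, push F -> stack = [F] (size 1)
  Action 3: reduce by T -> F : pop 1, push T -> stack = [T] (size 1)
  Action 4: reduce by E -> T : pop 1, push E -> stack = [E] (size 1)
  Action 5: shift '+' : push -> stack = [E, +] (size 2)
  Action 6: shift 'num' : push -> stack = [E, +, num] (size 3)
  Action 7: reduce by F -> num : pop 1, push F -> stack = [E, +, F] (size 3)
  Action 8: reduce by T -> F : pop 1, push T -> stack = [E, +, T] (size 3)
Final stack size: 3

3


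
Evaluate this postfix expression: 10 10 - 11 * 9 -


Processing tokens left to right:
Push 10, Push 10
Pop 10 and 10, compute 10 - 10 = 0, push 0
Push 11
Pop 0 and 11, compute 0 * 11 = 0, push 0
Push 9
Pop 0 and 9, compute 0 - 9 = -9, push -9
Stack result: -9

-9


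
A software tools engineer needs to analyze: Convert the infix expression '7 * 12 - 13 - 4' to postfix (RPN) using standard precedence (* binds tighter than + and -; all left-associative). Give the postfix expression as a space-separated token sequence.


Applying the shunting-yard algorithm:
  Operand 7 -> output
  Push '*' onto operator stack -> op-stack: [*]
  Operand 12 -> output
  See '-' (prec 1); top '*' (prec 2) >= it -> pop '*' to output
  Push '-' onto operator stack -> op-stack: [-]
  Operand 13 -> output
  See '-' (prec 1); top '-' (prec 1) >= it -> pop '-' to output
  Push '-' onto operator stack -> op-stack: [-]
  Operand 4 -> output
  End of input: pop '-' to output
Postfix result: 7 12 * 13 - 4 -

7 12 * 13 - 4 -


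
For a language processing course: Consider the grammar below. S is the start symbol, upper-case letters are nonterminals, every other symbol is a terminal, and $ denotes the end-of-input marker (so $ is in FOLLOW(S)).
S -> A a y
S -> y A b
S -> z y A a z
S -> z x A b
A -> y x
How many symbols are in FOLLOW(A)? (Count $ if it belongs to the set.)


S is the start symbol and does not occur in any rule body, so FOLLOW(S) = {$}.
Examining every occurrence of A in a rule body:
  S -> A a y : A is followed by terminal 'a' -> add 'a'
  S -> y A b : A is followed by terminal 'b' -> add 'b'
  S -> z y A a z : A is followed by terminal 'a' -> add 'a' (already in the set)
  S -> z x A b : A is followed by terminal 'b' -> add 'b' (already in the set)
  A -> y x : A does not occur in the body -> contributes nothing
FOLLOW(A) = {a, b}
Count: 2

2


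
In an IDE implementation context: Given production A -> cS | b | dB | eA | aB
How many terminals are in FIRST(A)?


Production: A -> cS | b | dB | eA | aB
Examining each alternative for leading terminals:
  A -> cS : first terminal = 'c'
  A -> b : first terminal = 'b'
  A -> dB : first terminal = 'd'
  A -> eA : first terminal = 'e'
  A -> aB : first terminal = 'a'
FIRST(A) = {a, b, c, d, e}
Count: 5

5


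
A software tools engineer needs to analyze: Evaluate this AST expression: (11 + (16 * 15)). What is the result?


Expression: (11 + (16 * 15))
Evaluating step by step:
  16 * 15 = 240
  11 + 240 = 251
Result: 251

251


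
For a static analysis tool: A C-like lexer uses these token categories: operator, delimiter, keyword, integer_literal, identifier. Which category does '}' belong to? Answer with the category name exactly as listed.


Token: '}'
Checking categories:
  identifier: no
  integer_literal: no
  operator: no
  keyword: no
  delimiter: YES
Category: delimiter

delimiter


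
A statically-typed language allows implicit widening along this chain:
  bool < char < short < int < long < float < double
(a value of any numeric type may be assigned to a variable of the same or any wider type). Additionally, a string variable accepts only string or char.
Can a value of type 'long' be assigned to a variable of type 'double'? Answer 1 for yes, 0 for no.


Target variable type: double
Source value type: long
Numeric ranks: long=4, double=6
Widening allowed iff rank(source) <= rank(target): 4 <= 6? Yes
Result: 1

1


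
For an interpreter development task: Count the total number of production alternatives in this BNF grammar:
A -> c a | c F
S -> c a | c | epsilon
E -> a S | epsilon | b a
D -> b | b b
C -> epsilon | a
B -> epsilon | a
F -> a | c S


Counting alternatives per rule:
  A: 2 alternative(s)
  S: 3 alternative(s)
  E: 3 alternative(s)
  D: 2 alternative(s)
  C: 2 alternative(s)
  B: 2 alternative(s)
  F: 2 alternative(s)
Sum: 2 + 3 + 3 + 2 + 2 + 2 + 2 = 16

16


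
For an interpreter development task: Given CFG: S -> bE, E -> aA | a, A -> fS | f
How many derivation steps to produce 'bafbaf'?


Grammar: S -> bE, E -> aA | a, A -> fS | f
Deriving 'bafbaf':
Step 1: S -> bE => bE
Step 2: E -> aA => baA
Step 3: A -> fS => bafS
Step 4: S -> bE => bafbE
Step 5: E -> aA => bafbaA
Step 6: A -> f => bafbaf
Total derivation steps: 6

6


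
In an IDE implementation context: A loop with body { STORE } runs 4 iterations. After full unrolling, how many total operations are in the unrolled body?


Loop body operations: STORE (1 op per iteration)
Unrolling 4 iterations:
  Iteration 1: STORE (1 ops)
  Iteration 2: STORE (1 ops)
  Iteration 3: STORE (1 ops)
  Iteration 4: STORE (1 ops)
Total: 4 iterations * 1 ops/iter = 4 operations

4


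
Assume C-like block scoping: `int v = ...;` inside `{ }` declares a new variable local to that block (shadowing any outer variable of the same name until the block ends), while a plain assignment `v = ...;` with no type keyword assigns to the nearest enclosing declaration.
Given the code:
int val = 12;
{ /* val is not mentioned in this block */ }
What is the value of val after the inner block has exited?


Analyzing scoping rules:
Outer scope: declares val = 12
Inner block: val is neither redeclared nor assigned -> unchanged
After the block -> 12
Result: 12

12


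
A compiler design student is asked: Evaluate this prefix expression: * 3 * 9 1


Parsing prefix expression: * 3 * 9 1
Step 1: Innermost operation '* 9 1'
  9 * 1 = 9
Step 2: Outer operation '* 3 [9]'
  3 * 9 = 27

27


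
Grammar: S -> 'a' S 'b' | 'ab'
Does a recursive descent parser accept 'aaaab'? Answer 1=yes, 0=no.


Grammar accepts strings of the form a^n b^n (n >= 1)
Word: 'aaaab'
Counting: 4 a's and 1 b's
Check: 4 == 1? No
Mismatch: a-count != b-count
Rejected

0


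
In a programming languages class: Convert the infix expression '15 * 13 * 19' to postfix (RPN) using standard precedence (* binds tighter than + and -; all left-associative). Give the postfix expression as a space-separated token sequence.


Applying the shunting-yard algorithm:
  Operand 15 -> output
  Push '*' onto operator stack -> op-stack: [*]
  Operand 13 -> output
  See '*' (prec 2); top '*' (prec 2) >= it -> pop '*' to output
  Push '*' onto operator stack -> op-stack: [*]
  Operand 19 -> output
  End of input: pop '*' to output
Postfix result: 15 13 * 19 *

15 13 * 19 *


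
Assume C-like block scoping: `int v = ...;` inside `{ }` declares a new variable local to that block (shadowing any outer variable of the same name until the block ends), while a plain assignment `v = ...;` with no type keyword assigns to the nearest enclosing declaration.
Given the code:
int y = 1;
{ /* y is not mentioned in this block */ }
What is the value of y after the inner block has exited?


Analyzing scoping rules:
Outer scope: declares y = 1
Inner block: y is neither redeclared nor assigned -> unchanged
After the block -> 1
Result: 1

1


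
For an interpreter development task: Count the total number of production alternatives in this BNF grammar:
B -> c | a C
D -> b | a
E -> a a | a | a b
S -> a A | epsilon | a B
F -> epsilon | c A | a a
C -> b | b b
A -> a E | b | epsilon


Counting alternatives per rule:
  B: 2 alternative(s)
  D: 2 alternative(s)
  E: 3 alternative(s)
  S: 3 alternative(s)
  F: 3 alternative(s)
  C: 2 alternative(s)
  A: 3 alternative(s)
Sum: 2 + 2 + 3 + 3 + 3 + 2 + 3 = 18

18


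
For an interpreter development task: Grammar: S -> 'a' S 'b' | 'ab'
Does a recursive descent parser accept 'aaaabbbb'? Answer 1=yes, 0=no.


Grammar accepts strings of the form a^n b^n (n >= 1)
Word: 'aaaabbbb'
Counting: 4 a's and 4 b's
Check: 4 == 4? Yes
Derivation (S -> aSb applied 3 time(s), then S -> ab): S => aSb => aaSbb => aaaSbbb => aaaabbbb
Accepted

1


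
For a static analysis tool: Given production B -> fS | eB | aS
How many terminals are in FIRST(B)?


Production: B -> fS | eB | aS
Examining each alternative for leading terminals:
  B -> fS : first terminal = 'f'
  B -> eB : first terminal = 'e'
  B -> aS : first terminal = 'a'
FIRST(B) = {a, e, f}
Count: 3

3


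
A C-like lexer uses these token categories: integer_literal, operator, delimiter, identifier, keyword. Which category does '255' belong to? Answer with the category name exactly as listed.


Token: '255'
Checking categories:
  identifier: no
  integer_literal: YES
  operator: no
  keyword: no
  delimiter: no
Category: integer_literal

integer_literal


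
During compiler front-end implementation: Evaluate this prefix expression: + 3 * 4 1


Parsing prefix expression: + 3 * 4 1
Step 1: Innermost operation '* 4 1'
  4 * 1 = 4
Step 2: Outer operation '+ 3 [4]'
  3 + 4 = 7

7


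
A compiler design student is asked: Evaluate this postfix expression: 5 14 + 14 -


Processing tokens left to right:
Push 5, Push 14
Pop 5 and 14, compute 5 + 14 = 19, push 19
Push 14
Pop 19 and 14, compute 19 - 14 = 5, push 5
Stack result: 5

5


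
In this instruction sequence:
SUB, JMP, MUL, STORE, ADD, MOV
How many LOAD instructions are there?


Scanning instruction sequence for LOAD:
  Position 1: SUB
  Position 2: JMP
  Position 3: MUL
  Position 4: STORE
  Position 5: ADD
  Position 6: MOV
Matches at positions: []
Total LOAD count: 0

0


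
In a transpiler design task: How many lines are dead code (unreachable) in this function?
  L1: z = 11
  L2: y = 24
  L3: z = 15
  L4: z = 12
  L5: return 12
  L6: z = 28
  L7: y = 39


Analyzing control flow:
  L1: reachable (before return)
  L2: reachable (before return)
  L3: reachable (before return)
  L4: reachable (before return)
  L5: reachable (return statement)
  L6: DEAD (after return at L5)
  L7: DEAD (after return at L5)
Return at L5, total lines = 7
Dead lines: L6 through L7
Count: 2

2


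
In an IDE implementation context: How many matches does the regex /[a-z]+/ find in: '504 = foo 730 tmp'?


Pattern: /[a-z]+/ (identifiers)
Input: '504 = foo 730 tmp'
Scanning for matches:
  Match 1: 'foo'
  Match 2: 'tmp'
Total matches: 2

2


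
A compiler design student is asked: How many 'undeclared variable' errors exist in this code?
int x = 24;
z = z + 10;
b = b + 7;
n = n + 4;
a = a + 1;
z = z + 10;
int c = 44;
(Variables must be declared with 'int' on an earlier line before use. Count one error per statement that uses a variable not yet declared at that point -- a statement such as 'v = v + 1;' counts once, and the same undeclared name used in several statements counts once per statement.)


Scanning code line by line:
  Line 1: declare 'x' -> declared = ['x']
  Line 2: use 'z' -> ERROR (undeclared)
  Line 3: use 'b' -> ERROR (undeclared)
  Line 4: use 'n' -> ERROR (undeclared)
  Line 5: use 'a' -> ERROR (undeclared)
  Line 6: use 'z' -> ERROR (undeclared)
  Line 7: declare 'c' -> declared = ['c', 'x']
Total undeclared variable errors: 5

5


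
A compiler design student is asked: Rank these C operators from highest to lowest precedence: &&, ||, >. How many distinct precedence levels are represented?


Looking up precedence for each operator:
  && -> precedence 2
  || -> precedence 1
  > -> precedence 4
Sorted highest to lowest: >, &&, ||
Distinct precedence values: [4, 2, 1]
Number of distinct levels: 3

3


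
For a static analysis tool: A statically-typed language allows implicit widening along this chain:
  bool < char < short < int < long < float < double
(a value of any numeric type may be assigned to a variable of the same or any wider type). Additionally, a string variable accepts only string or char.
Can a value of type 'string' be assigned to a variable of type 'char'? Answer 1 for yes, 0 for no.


Target variable type: char
Source value type: string
Rule: string cannot widen to any numeric type
Result: 0

0


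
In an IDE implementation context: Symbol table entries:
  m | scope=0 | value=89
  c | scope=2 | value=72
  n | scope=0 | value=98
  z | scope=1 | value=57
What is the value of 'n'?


Searching symbol table for 'n':
  m | scope=0 | value=89
  c | scope=2 | value=72
  n | scope=0 | value=98 <- MATCH
  z | scope=1 | value=57
Found 'n' at scope 0 with value 98

98


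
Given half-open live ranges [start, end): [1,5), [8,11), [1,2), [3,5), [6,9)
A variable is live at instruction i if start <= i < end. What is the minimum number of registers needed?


Live ranges:
  Var0: [1, 5)
  Var1: [8, 11)
  Var2: [1, 2)
  Var3: [3, 5)
  Var4: [6, 9)
Sweep-line events (position, delta, active):
  pos=1 start -> active=1
  pos=1 start -> active=2
  pos=2 end -> active=1
  pos=3 start -> active=2
  pos=5 end -> active=1
  pos=5 end -> active=0
  pos=6 start -> active=1
  pos=8 start -> active=2
  pos=9 end -> active=1
  pos=11 end -> active=0
Maximum simultaneous active: 2
Minimum registers needed: 2

2


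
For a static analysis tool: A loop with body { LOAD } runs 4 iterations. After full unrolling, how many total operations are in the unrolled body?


Loop body operations: LOAD (1 op per iteration)
Unrolling 4 iterations:
  Iteration 1: LOAD (1 ops)
  Iteration 2: LOAD (1 ops)
  Iteration 3: LOAD (1 ops)
  Iteration 4: LOAD (1 ops)
Total: 4 iterations * 1 ops/iter = 4 operations

4


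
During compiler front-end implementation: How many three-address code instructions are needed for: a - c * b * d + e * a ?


Expression: a - c * b * d + e * a
Generating three-address code (respecting * over +/- precedence):
  Instruction 1: t1 = c * b
  Instruction 2: t2 = t1 * d
  Instruction 3: t3 = e * a
  Instruction 4: t4 = a - t2
  Instruction 5: t5 = t4 + t3
Total instructions: 5

5


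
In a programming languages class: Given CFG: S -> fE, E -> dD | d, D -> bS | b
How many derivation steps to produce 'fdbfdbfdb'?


Grammar: S -> fE, E -> dD | d, D -> bS | b
Deriving 'fdbfdbfdb':
Step 1: S -> fE => fE
Step 2: E -> dD => fdD
Step 3: D -> bS => fdbS
Step 4: S -> fE => fdbfE
Step 5: E -> dD => fdbfdD
Step 6: D -> bS => fdbfdbS
Step 7: S -> fE => fdbfdbfE
Step 8: E -> dD => fdbfdbfdD
Step 9: D -> b => fdbfdbfdb
Total derivation steps: 9

9


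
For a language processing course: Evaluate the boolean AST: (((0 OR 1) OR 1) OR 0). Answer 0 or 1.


Step 1: Evaluate inner node
  0 OR 1 = 1
Step 2: Evaluate next node
  1 OR 1 = 1
Step 3: Evaluate root node
  1 OR 0 = 1

1


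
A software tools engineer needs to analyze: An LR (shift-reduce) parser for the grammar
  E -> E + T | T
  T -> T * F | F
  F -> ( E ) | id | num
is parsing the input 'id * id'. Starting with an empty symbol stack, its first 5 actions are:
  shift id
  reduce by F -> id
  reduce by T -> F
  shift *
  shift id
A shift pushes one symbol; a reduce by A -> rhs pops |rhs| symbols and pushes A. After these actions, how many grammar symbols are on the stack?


Tracking the symbol stack through each action:
  Action 1: shift 'id' : push -> stack = [id] (size 1)
  Action 2: reduce by F -> id : pop 1, push F -> stack = [F] (size 1)
  Action 3: reduce by T -> F : pop 1, push T -> stack = [T] (size 1)
  Action 4: shift '*' : push -> stack = [T, *] (size 2)
  Action 5: shift 'id' : push -> stack = [T, *, id] (size 3)
Final stack size: 3

3


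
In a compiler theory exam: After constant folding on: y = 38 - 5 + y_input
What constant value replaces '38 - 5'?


Identifying constant sub-expression:
  Original: y = 38 - 5 + y_input
  38 and 5 are both compile-time constants
  Evaluating: 38 - 5 = 33
  After folding: y = 33 + y_input

33


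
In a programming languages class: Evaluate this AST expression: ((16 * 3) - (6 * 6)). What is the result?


Expression: ((16 * 3) - (6 * 6))
Evaluating step by step:
  16 * 3 = 48
  6 * 6 = 36
  48 - 36 = 12
Result: 12

12


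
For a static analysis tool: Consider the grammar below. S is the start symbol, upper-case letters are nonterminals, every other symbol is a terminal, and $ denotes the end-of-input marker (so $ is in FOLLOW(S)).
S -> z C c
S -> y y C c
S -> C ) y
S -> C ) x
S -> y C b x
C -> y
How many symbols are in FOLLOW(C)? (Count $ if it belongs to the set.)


S is the start symbol and does not occur in any rule body, so FOLLOW(S) = {$}.
Examining every occurrence of C in a rule body:
  S -> z C c : C is followed by terminal 'c' -> add 'c'
  S -> y y C c : C is followed by terminal 'c' -> add 'c' (already in the set)
  S -> C ) y : C is followed by terminal ')' -> add ')'
  S -> C ) x : C is followed by terminal ')' -> add ')' (already in the set)
  S -> y C b x : C is followed by terminal 'b' -> add 'b'
  C -> y : C does not occur in the body -> contributes nothing
FOLLOW(C) = {), b, c}
Count: 3

3


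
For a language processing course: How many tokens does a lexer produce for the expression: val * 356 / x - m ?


Scanning 'val * 356 / x - m'
Token 1: 'val' -> identifier
Token 2: '*' -> operator
Token 3: '356' -> integer_literal
Token 4: '/' -> operator
Token 5: 'x' -> identifier
Token 6: '-' -> operator
Token 7: 'm' -> identifier
Total tokens: 7

7


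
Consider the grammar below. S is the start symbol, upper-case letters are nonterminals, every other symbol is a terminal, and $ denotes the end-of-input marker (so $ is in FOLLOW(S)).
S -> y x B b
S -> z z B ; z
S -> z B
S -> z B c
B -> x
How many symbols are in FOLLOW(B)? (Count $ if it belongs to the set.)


S is the start symbol and does not occur in any rule body, so FOLLOW(S) = {$}.
Examining every occurrence of B in a rule body:
  S -> y x B b : B is followed by terminal 'b' -> add 'b'
  S -> z z B ; z : B is followed by terminal ';' -> add ';'
  S -> z B : B is at the right end -> add FOLLOW(S) = {$}
  S -> z B c : B is followed by terminal 'c' -> add 'c'
  B -> x : B does not occur in the body -> contributes nothing
FOLLOW(B) = {;, b, c, $}
Count: 4

4


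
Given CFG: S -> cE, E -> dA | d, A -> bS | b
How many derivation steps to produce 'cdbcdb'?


Grammar: S -> cE, E -> dA | d, A -> bS | b
Deriving 'cdbcdb':
Step 1: S -> cE => cE
Step 2: E -> dA => cdA
Step 3: A -> bS => cdbS
Step 4: S -> cE => cdbcE
Step 5: E -> dA => cdbcdA
Step 6: A -> b => cdbcdb
Total derivation steps: 6

6


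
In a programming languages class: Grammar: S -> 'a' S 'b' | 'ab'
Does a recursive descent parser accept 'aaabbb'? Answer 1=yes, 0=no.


Grammar accepts strings of the form a^n b^n (n >= 1)
Word: 'aaabbb'
Counting: 3 a's and 3 b's
Check: 3 == 3? Yes
Derivation (S -> aSb applied 2 time(s), then S -> ab): S => aSb => aaSbb => aaabbb
Accepted

1


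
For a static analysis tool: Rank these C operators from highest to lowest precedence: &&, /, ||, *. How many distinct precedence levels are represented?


Looking up precedence for each operator:
  && -> precedence 2
  / -> precedence 6
  || -> precedence 1
  * -> precedence 6
Sorted highest to lowest: /, *, &&, ||
Distinct precedence values: [6, 2, 1]
Number of distinct levels: 3

3


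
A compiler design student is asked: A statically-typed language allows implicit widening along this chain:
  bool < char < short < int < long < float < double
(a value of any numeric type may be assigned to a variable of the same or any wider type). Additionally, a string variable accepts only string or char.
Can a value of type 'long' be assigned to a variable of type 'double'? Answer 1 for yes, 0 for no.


Target variable type: double
Source value type: long
Numeric ranks: long=4, double=6
Widening allowed iff rank(source) <= rank(target): 4 <= 6? Yes
Result: 1

1


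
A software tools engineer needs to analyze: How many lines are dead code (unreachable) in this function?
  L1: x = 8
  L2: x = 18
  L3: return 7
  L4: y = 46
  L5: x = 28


Analyzing control flow:
  L1: reachable (before return)
  L2: reachable (before return)
  L3: reachable (return statement)
  L4: DEAD (after return at L3)
  L5: DEAD (after return at L3)
Return at L3, total lines = 5
Dead lines: L4 through L5
Count: 2

2


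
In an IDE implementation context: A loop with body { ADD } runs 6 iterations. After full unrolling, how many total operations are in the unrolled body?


Loop body operations: ADD (1 op per iteration)
Unrolling 6 iterations:
  Iteration 1: ADD (1 ops)
  Iteration 2: ADD (1 ops)
  Iteration 3: ADD (1 ops)
  Iteration 4: ADD (1 ops)
  Iteration 5: ADD (1 ops)
  Iteration 6: ADD (1 ops)
Total: 6 iterations * 1 ops/iter = 6 operations

6


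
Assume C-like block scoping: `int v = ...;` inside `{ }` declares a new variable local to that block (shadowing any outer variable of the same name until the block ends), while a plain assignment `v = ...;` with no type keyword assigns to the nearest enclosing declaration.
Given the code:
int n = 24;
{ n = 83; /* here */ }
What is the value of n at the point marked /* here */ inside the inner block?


Analyzing scoping rules:
Outer scope: declares n = 24
Inner block: 'n = 83;' has no type keyword, so it is an assignment to the outer n (no shadowing)
Inside the block, after the assignment -> 83
Result: 83

83


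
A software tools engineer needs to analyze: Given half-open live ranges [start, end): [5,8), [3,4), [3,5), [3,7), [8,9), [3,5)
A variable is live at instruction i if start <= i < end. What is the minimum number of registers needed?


Live ranges:
  Var0: [5, 8)
  Var1: [3, 4)
  Var2: [3, 5)
  Var3: [3, 7)
  Var4: [8, 9)
  Var5: [3, 5)
Sweep-line events (position, delta, active):
  pos=3 start -> active=1
  pos=3 start -> active=2
  pos=3 start -> active=3
  pos=3 start -> active=4
  pos=4 end -> active=3
  pos=5 end -> active=2
  pos=5 end -> active=1
  pos=5 start -> active=2
  pos=7 end -> active=1
  pos=8 end -> active=0
  pos=8 start -> active=1
  pos=9 end -> active=0
Maximum simultaneous active: 4
Minimum registers needed: 4

4


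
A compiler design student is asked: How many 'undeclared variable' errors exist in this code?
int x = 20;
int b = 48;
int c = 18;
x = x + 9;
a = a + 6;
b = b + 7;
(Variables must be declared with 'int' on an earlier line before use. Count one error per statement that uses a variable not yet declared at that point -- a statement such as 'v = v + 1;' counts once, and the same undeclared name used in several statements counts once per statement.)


Scanning code line by line:
  Line 1: declare 'x' -> declared = ['x']
  Line 2: declare 'b' -> declared = ['b', 'x']
  Line 3: declare 'c' -> declared = ['b', 'c', 'x']
  Line 4: use 'x' -> OK (declared)
  Line 5: use 'a' -> ERROR (undeclared)
  Line 6: use 'b' -> OK (declared)
Total undeclared variable errors: 1

1


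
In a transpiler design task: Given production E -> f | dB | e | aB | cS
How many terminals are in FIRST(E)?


Production: E -> f | dB | e | aB | cS
Examining each alternative for leading terminals:
  E -> f : first terminal = 'f'
  E -> dB : first terminal = 'd'
  E -> e : first terminal = 'e'
  E -> aB : first terminal = 'a'
  E -> cS : first terminal = 'c'
FIRST(E) = {a, c, d, e, f}
Count: 5

5


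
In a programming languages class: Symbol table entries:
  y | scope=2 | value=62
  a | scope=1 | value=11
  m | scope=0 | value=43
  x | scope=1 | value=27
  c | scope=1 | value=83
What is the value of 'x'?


Searching symbol table for 'x':
  y | scope=2 | value=62
  a | scope=1 | value=11
  m | scope=0 | value=43
  x | scope=1 | value=27 <- MATCH
  c | scope=1 | value=83
Found 'x' at scope 1 with value 27

27


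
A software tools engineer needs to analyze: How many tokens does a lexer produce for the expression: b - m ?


Scanning 'b - m'
Token 1: 'b' -> identifier
Token 2: '-' -> operator
Token 3: 'm' -> identifier
Total tokens: 3

3


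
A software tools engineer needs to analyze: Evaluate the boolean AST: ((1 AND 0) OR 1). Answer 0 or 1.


Step 1: Evaluate inner node
  1 AND 0 = 0
Step 2: Evaluate root node
  0 OR 1 = 1

1
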